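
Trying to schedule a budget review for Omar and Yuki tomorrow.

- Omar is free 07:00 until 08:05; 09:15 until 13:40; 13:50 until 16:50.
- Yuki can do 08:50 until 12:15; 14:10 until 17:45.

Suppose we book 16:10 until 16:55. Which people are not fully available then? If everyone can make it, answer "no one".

Omar: not fully free for 16:10-16:55. Yuki: free for 16:10-16:55.

Omar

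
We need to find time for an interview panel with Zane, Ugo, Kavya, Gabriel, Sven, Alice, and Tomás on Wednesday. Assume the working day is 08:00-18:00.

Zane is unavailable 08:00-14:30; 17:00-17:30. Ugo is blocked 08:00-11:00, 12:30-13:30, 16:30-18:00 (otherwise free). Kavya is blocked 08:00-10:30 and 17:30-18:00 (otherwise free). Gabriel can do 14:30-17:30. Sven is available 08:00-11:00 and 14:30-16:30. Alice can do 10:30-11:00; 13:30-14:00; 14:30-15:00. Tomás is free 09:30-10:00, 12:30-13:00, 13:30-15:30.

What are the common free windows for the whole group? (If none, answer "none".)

Zane free: 14:30-17:00, 17:30-18:00 (invert busy blocks within the working day).
Ugo free: 11:00-12:30, 13:30-16:30 (invert busy blocks within the working day).
Kavya free: 10:30-17:30 (invert busy blocks within the working day).
Gabriel free: 14:30-17:30.
Sven free: 08:00-11:00, 14:30-16:30.
Alice free: 10:30-11:00, 13:30-14:00, 14:30-15:00.
Tomás free: 09:30-10:00, 12:30-13:00, 13:30-15:30.
Zane ∩ Ugo: 14:30-16:30.
Zane ∩ Ugo ∩ Kavya: 14:30-16:30.
Zane ∩ Ugo ∩ Kavya ∩ Gabriel: 14:30-16:30.
Zane ∩ Ugo ∩ Kavya ∩ Gabriel ∩ Sven: 14:30-16:30.
Zane ∩ Ugo ∩ Kavya ∩ Gabriel ∩ Sven ∩ Alice: 14:30-15:00.
Zane ∩ Ugo ∩ Kavya ∩ Gabriel ∩ Sven ∩ Alice ∩ Tomás: 14:30-15:00.

14:30-15:00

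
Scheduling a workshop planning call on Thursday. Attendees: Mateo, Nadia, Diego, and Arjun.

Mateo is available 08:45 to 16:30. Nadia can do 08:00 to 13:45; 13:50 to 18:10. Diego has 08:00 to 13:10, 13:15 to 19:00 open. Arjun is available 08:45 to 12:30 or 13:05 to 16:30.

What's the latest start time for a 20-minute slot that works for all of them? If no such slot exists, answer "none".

16:10

Mateo ∩ Nadia: 08:45-13:45, 13:50-16:30.
Mateo ∩ Nadia ∩ Diego: 08:45-13:10, 13:15-13:45, 13:50-16:30.
Mateo ∩ Nadia ∩ Diego ∩ Arjun: 08:45-12:30, 13:05-13:10, 13:15-13:45, 13:50-16:30.
The last common window of at least 20 minutes is 13:50-16:30; a 20-minute meeting can start as late as 16:10 and still end by 16:30.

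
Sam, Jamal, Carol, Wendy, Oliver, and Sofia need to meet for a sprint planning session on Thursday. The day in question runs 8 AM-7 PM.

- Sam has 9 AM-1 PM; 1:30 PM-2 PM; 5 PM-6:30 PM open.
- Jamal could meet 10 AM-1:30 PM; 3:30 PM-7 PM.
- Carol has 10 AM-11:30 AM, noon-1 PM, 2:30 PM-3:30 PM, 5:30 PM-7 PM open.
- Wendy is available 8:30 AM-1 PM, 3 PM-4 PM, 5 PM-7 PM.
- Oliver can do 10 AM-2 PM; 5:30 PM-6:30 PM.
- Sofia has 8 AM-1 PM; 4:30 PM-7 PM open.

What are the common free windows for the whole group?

10:00-11:30, 12:00-13:00, 17:30-18:30

Sam ∩ Jamal: 10:00-13:00, 17:00-18:30.
Sam ∩ Jamal ∩ Carol: 10:00-11:30, 12:00-13:00, 17:30-18:30.
Sam ∩ Jamal ∩ Carol ∩ Wendy: 10:00-11:30, 12:00-13:00, 17:30-18:30.
Sam ∩ Jamal ∩ Carol ∩ Wendy ∩ Oliver: 10:00-11:30, 12:00-13:00, 17:30-18:30.
Sam ∩ Jamal ∩ Carol ∩ Wendy ∩ Oliver ∩ Sofia: 10:00-11:30, 12:00-13:00, 17:30-18:30.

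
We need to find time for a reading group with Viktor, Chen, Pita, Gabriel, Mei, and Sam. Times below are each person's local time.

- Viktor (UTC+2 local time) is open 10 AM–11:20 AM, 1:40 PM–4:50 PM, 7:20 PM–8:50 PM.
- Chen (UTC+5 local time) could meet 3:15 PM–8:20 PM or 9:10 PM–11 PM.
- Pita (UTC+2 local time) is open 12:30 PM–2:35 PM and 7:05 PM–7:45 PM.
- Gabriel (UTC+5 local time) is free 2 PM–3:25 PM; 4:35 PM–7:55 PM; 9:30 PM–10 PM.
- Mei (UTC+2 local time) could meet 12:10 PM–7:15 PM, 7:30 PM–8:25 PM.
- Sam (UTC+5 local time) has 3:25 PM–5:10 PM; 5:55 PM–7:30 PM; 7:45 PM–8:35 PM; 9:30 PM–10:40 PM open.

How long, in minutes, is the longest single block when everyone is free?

Viktor in UTC: 08:00-09:20, 11:40-14:50, 17:20-18:50 (subtract 2h to convert from UTC+2).
Chen in UTC: 10:15-15:20, 16:10-18:00 (subtract 5h to convert from UTC+5).
Pita in UTC: 10:30-12:35, 17:05-17:45 (subtract 2h to convert from UTC+2).
Gabriel in UTC: 09:00-10:25, 11:35-14:55, 16:30-17:00 (subtract 5h to convert from UTC+5).
Mei in UTC: 10:10-17:15, 17:30-18:25 (subtract 2h to convert from UTC+2).
Sam in UTC: 10:25-12:10, 12:55-14:30, 14:45-15:35, 16:30-17:40 (subtract 5h to convert from UTC+5).
Viktor ∩ Chen: 11:40-14:50, 17:20-18:00.
Viktor ∩ Chen ∩ Pita: 11:40-12:35, 17:20-17:45.
Viktor ∩ Chen ∩ Pita ∩ Gabriel: 11:40-12:35.
Viktor ∩ Chen ∩ Pita ∩ Gabriel ∩ Mei: 11:40-12:35.
Viktor ∩ Chen ∩ Pita ∩ Gabriel ∩ Mei ∩ Sam: 11:40-12:10.
The longest is 11:40-12:10 at 30 minutes.

30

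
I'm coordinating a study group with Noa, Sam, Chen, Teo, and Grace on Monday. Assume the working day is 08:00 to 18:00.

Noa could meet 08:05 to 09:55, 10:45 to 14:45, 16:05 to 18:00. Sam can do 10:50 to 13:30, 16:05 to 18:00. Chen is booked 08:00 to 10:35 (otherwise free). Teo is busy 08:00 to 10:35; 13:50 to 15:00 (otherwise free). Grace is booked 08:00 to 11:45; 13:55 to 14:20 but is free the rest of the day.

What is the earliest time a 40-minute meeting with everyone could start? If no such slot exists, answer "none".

Noa free: 08:05-09:55, 10:45-14:45, 16:05-18:00.
Sam free: 10:50-13:30, 16:05-18:00.
Chen free: 10:35-18:00 (invert busy blocks within the working day).
Teo free: 10:35-13:50, 15:00-18:00 (invert busy blocks within the working day).
Grace free: 11:45-13:55, 14:20-18:00 (invert busy blocks within the working day).
Noa ∩ Sam: 10:50-13:30, 16:05-18:00.
Noa ∩ Sam ∩ Chen: 10:50-13:30, 16:05-18:00.
Noa ∩ Sam ∩ Chen ∩ Teo: 10:50-13:30, 16:05-18:00.
Noa ∩ Sam ∩ Chen ∩ Teo ∩ Grace: 11:45-13:30, 16:05-18:00.
The first common window of at least 40 minutes is 11:45-13:30, so the earliest start is 11:45.

11:45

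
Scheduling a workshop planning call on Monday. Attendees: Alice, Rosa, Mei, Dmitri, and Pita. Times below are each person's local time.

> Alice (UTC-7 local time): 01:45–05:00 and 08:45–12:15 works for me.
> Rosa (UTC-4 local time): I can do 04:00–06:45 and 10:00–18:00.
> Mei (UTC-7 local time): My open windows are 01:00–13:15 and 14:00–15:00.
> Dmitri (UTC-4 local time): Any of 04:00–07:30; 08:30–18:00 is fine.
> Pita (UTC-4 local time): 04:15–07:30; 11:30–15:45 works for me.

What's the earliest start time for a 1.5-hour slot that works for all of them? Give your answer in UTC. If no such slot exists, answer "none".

08:45

Alice in UTC: 08:45-12:00, 15:45-19:15 (add 7h to convert from UTC-7).
Rosa in UTC: 08:00-10:45, 14:00-22:00 (add 4h to convert from UTC-4).
Mei in UTC: 08:00-20:15, 21:00-22:00 (add 7h to convert from UTC-7).
Dmitri in UTC: 08:00-11:30, 12:30-22:00 (add 4h to convert from UTC-4).
Pita in UTC: 08:15-11:30, 15:30-19:45 (add 4h to convert from UTC-4).
Alice ∩ Rosa: 08:45-10:45, 15:45-19:15.
Alice ∩ Rosa ∩ Mei: 08:45-10:45, 15:45-19:15.
Alice ∩ Rosa ∩ Mei ∩ Dmitri: 08:45-10:45, 15:45-19:15.
Alice ∩ Rosa ∩ Mei ∩ Dmitri ∩ Pita: 08:45-10:45, 15:45-19:15.
Those are the intersection windows.
The first common window of at least 90 minutes is 08:45-10:45, so the earliest start is 08:45.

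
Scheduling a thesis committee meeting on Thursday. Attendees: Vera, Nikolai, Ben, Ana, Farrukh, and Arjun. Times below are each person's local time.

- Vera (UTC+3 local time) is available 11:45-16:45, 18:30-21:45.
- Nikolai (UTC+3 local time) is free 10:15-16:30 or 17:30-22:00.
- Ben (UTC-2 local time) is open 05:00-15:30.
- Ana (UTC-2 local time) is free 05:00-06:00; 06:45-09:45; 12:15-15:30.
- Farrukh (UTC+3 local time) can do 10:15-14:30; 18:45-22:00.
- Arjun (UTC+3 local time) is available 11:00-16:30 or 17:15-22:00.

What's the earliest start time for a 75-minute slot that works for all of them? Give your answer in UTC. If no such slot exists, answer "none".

08:45

Vera in UTC: 08:45-13:45, 15:30-18:45 (subtract 3h to convert from UTC+3).
Nikolai in UTC: 07:15-13:30, 14:30-19:00 (subtract 3h to convert from UTC+3).
Ben in UTC: 07:00-17:30 (add 2h to convert from UTC-2).
Ana in UTC: 07:00-08:00, 08:45-11:45, 14:15-17:30 (add 2h to convert from UTC-2).
Farrukh in UTC: 07:15-11:30, 15:45-19:00 (subtract 3h to convert from UTC+3).
Arjun in UTC: 08:00-13:30, 14:15-19:00 (subtract 3h to convert from UTC+3).
Vera ∩ Nikolai: 08:45-13:30, 15:30-18:45.
Vera ∩ Nikolai ∩ Ben: 08:45-13:30, 15:30-17:30.
Vera ∩ Nikolai ∩ Ben ∩ Ana: 08:45-11:45, 15:30-17:30.
Vera ∩ Nikolai ∩ Ben ∩ Ana ∩ Farrukh: 08:45-11:30, 15:45-17:30.
Vera ∩ Nikolai ∩ Ben ∩ Ana ∩ Farrukh ∩ Arjun: 08:45-11:30, 15:45-17:30.
Those are the intersection windows.
The first common window of at least 75 minutes is 08:45-11:30, so the earliest start is 08:45.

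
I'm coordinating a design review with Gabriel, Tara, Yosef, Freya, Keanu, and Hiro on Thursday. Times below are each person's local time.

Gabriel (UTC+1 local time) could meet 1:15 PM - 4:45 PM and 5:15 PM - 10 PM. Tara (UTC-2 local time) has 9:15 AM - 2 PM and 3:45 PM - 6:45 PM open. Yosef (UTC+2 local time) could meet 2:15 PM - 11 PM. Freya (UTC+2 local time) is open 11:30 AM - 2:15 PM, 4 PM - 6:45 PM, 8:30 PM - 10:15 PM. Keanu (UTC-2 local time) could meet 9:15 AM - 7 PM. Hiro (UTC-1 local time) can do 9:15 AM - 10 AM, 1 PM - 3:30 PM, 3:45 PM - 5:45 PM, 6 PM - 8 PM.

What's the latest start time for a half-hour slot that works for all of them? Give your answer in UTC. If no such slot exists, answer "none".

Gabriel in UTC: 12:15-15:45, 16:15-21:00 (subtract 1h to convert from UTC+1).
Tara in UTC: 11:15-16:00, 17:45-20:45 (add 2h to convert from UTC-2).
Yosef in UTC: 12:15-21:00 (subtract 2h to convert from UTC+2).
Freya in UTC: 09:30-12:15, 14:00-16:45, 18:30-20:15 (subtract 2h to convert from UTC+2).
Keanu in UTC: 11:15-21:00 (add 2h to convert from UTC-2).
Hiro in UTC: 10:15-11:00, 14:00-16:30, 16:45-18:45, 19:00-21:00 (add 1h to convert from UTC-1).
Gabriel ∩ Tara: 12:15-15:45, 17:45-20:45.
Gabriel ∩ Tara ∩ Yosef: 12:15-15:45, 17:45-20:45.
Gabriel ∩ Tara ∩ Yosef ∩ Freya: 14:00-15:45, 18:30-20:15.
Gabriel ∩ Tara ∩ Yosef ∩ Freya ∩ Keanu: 14:00-15:45, 18:30-20:15.
Gabriel ∩ Tara ∩ Yosef ∩ Freya ∩ Keanu ∩ Hiro: 14:00-15:45, 18:30-18:45, 19:00-20:15.
Those are the intersection windows.
The last common window of at least 30 minutes is 19:00-20:15; a 30-minute meeting can start as late as 19:45 and still end by 20:15.

19:45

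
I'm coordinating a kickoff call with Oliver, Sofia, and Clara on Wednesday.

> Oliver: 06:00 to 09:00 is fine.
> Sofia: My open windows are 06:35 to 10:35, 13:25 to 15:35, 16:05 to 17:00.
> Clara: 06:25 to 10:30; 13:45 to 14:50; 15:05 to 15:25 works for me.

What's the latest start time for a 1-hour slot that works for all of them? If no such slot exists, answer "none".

08:00

Oliver ∩ Sofia: 06:35-09:00.
Oliver ∩ Sofia ∩ Clara: 06:35-09:00.
So the common availability across everyone is 06:35-09:00.
The last common window of at least 60 minutes is 06:35-09:00; a 60-minute meeting can start as late as 08:00 and still end by 09:00.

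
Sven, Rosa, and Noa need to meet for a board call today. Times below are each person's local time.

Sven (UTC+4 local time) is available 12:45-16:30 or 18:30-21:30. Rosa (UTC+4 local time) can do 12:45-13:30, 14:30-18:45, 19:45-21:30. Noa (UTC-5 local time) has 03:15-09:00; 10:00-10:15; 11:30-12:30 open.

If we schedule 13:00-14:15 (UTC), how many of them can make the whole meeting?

1

Sven in UTC: 08:45-12:30, 14:30-17:30 (subtract 4h to convert from UTC+4).
Rosa in UTC: 08:45-09:30, 10:30-14:45, 15:45-17:30 (subtract 4h to convert from UTC+4).
Noa in UTC: 08:15-14:00, 15:00-15:15, 16:30-17:30 (add 5h to convert from UTC-5).
Rosa can make the full 13:00-14:15 slot — that's 1.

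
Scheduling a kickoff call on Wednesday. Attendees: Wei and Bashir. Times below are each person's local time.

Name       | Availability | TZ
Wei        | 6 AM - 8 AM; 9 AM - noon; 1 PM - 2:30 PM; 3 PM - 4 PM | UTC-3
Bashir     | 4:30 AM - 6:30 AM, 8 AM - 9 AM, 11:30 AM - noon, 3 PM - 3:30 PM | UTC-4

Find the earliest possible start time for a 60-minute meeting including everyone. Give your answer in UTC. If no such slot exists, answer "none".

Wei in UTC: 09:00-11:00, 12:00-15:00, 16:00-17:30, 18:00-19:00 (add 3h to convert from UTC-3).
Bashir in UTC: 08:30-10:30, 12:00-13:00, 15:30-16:00, 19:00-19:30 (add 4h to convert from UTC-4).
Wei ∩ Bashir: 09:00-10:30, 12:00-13:00.
The first common window of at least 60 minutes is 09:00-10:30, so the earliest start is 09:00.

09:00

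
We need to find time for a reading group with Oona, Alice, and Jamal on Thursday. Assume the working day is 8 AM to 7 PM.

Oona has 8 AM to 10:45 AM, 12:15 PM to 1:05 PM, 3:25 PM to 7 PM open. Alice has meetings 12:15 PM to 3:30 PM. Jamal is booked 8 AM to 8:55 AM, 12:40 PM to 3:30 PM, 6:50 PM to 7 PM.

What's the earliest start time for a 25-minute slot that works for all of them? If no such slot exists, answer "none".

08:55

Oona free: 08:00-10:45, 12:15-13:05, 15:25-19:00.
Alice free: 08:00-12:15, 15:30-19:00 (invert busy blocks within the working day).
Jamal free: 08:55-12:40, 15:30-18:50 (invert busy blocks within the working day).
Oona ∩ Alice: 08:00-10:45, 15:30-19:00.
Oona ∩ Alice ∩ Jamal: 08:55-10:45, 15:30-18:50.
Those are the intersection windows.
The first common window of at least 25 minutes is 08:55-10:45, so the earliest start is 08:55.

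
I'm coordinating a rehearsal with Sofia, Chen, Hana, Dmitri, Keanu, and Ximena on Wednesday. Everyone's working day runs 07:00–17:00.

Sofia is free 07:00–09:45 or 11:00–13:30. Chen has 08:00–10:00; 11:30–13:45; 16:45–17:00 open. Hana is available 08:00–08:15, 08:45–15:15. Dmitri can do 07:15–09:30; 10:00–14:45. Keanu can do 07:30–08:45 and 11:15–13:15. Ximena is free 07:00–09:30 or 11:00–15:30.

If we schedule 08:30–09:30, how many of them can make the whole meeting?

Sofia, Chen, Dmitri, and Ximena can make the full 08:30-09:30 slot — that's 4.

4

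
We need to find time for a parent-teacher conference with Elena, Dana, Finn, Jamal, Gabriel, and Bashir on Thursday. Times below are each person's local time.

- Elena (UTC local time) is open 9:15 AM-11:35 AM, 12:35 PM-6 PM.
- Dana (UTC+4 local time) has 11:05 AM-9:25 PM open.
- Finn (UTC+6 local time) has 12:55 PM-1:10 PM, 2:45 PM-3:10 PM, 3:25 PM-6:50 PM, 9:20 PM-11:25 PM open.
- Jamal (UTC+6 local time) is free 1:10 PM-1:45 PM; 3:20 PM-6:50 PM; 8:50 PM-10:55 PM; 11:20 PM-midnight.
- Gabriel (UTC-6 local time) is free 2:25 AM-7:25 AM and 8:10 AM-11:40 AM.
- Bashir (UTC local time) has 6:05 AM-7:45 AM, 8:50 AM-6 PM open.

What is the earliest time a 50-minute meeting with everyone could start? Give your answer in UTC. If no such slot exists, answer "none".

09:25

Elena in UTC: 09:15-11:35, 12:35-18:00.
Dana in UTC: 07:05-17:25 (subtract 4h to convert from UTC+4).
Finn in UTC: 06:55-07:10, 08:45-09:10, 09:25-12:50, 15:20-17:25 (subtract 6h to convert from UTC+6).
Jamal in UTC: 07:10-07:45, 09:20-12:50, 14:50-16:55, 17:20-18:00 (subtract 6h to convert from UTC+6).
Gabriel in UTC: 08:25-13:25, 14:10-17:40 (add 6h to convert from UTC-6).
Bashir in UTC: 06:05-07:45, 08:50-18:00.
Elena ∩ Dana: 09:15-11:35, 12:35-17:25.
Elena ∩ Dana ∩ Finn: 09:25-11:35, 12:35-12:50, 15:20-17:25.
Elena ∩ Dana ∩ Finn ∩ Jamal: 09:25-11:35, 12:35-12:50, 15:20-16:55, 17:20-17:25.
Elena ∩ Dana ∩ Finn ∩ Jamal ∩ Gabriel: 09:25-11:35, 12:35-12:50, 15:20-16:55, 17:20-17:25.
Elena ∩ Dana ∩ Finn ∩ Jamal ∩ Gabriel ∩ Bashir: 09:25-11:35, 12:35-12:50, 15:20-16:55, 17:20-17:25.
Those are the intersection windows.
The first common window of at least 50 minutes is 09:25-11:35, so the earliest start is 09:25.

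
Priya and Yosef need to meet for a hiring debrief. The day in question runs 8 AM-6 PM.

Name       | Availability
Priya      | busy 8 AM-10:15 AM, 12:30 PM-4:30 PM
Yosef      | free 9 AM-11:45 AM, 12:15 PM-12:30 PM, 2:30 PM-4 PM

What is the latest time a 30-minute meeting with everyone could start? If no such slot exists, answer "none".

Priya free: 10:15-12:30, 16:30-18:00 (invert busy blocks within the working day).
Yosef free: 09:00-11:45, 12:15-12:30, 14:30-16:00.
Priya ∩ Yosef: 10:15-11:45, 12:15-12:30.
The last common window of at least 30 minutes is 10:15-11:45; a 30-minute meeting can start as late as 11:15 and still end by 11:45.

11:15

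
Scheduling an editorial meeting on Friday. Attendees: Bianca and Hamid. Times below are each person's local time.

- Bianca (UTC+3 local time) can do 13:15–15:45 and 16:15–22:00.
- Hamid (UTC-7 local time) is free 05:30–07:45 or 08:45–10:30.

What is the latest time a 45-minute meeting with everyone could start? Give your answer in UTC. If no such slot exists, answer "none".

16:45

Bianca in UTC: 10:15-12:45, 13:15-19:00 (subtract 3h to convert from UTC+3).
Hamid in UTC: 12:30-14:45, 15:45-17:30 (add 7h to convert from UTC-7).
Bianca ∩ Hamid: 12:30-12:45, 13:15-14:45, 15:45-17:30.
The last common window of at least 45 minutes is 15:45-17:30; a 45-minute meeting can start as late as 16:45 and still end by 17:30.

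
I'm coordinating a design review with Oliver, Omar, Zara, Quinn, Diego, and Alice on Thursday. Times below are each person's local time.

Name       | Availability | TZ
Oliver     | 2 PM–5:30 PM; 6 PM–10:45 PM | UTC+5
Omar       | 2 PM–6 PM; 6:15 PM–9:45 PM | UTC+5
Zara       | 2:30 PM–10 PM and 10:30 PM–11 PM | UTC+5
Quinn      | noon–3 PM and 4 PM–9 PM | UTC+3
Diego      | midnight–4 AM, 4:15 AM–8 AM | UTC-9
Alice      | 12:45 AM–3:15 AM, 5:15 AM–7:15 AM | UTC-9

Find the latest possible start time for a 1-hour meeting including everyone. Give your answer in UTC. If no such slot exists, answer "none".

Oliver in UTC: 09:00-12:30, 13:00-17:45 (subtract 5h to convert from UTC+5).
Omar in UTC: 09:00-13:00, 13:15-16:45 (subtract 5h to convert from UTC+5).
Zara in UTC: 09:30-17:00, 17:30-18:00 (subtract 5h to convert from UTC+5).
Quinn in UTC: 09:00-12:00, 13:00-18:00 (subtract 3h to convert from UTC+3).
Diego in UTC: 09:00-13:00, 13:15-17:00 (add 9h to convert from UTC-9).
Alice in UTC: 09:45-12:15, 14:15-16:15 (add 9h to convert from UTC-9).
Oliver ∩ Omar: 09:00-12:30, 13:15-16:45.
Oliver ∩ Omar ∩ Zara: 09:30-12:30, 13:15-16:45.
Oliver ∩ Omar ∩ Zara ∩ Quinn: 09:30-12:00, 13:15-16:45.
Oliver ∩ Omar ∩ Zara ∩ Quinn ∩ Diego: 09:30-12:00, 13:15-16:45.
Oliver ∩ Omar ∩ Zara ∩ Quinn ∩ Diego ∩ Alice: 09:45-12:00, 14:15-16:15.
The last common window of at least 60 minutes is 14:15-16:15; a 60-minute meeting can start as late as 15:15 and still end by 16:15.

15:15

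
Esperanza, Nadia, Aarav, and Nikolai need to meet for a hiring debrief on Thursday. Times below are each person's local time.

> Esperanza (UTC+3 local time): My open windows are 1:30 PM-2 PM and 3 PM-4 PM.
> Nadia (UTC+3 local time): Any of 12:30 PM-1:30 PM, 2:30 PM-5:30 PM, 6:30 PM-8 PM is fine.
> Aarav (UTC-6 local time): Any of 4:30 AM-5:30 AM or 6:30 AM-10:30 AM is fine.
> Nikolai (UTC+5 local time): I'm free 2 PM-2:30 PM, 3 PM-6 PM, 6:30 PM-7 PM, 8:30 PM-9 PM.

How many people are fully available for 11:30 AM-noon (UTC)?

Esperanza in UTC: 10:30-11:00, 12:00-13:00 (subtract 3h to convert from UTC+3).
Nadia in UTC: 09:30-10:30, 11:30-14:30, 15:30-17:00 (subtract 3h to convert from UTC+3).
Aarav in UTC: 10:30-11:30, 12:30-16:30 (add 6h to convert from UTC-6).
Nikolai in UTC: 09:00-09:30, 10:00-13:00, 13:30-14:00, 15:30-16:00 (subtract 5h to convert from UTC+5).
Nadia and Nikolai can make the full 11:30-12:00 slot — that's 2.

2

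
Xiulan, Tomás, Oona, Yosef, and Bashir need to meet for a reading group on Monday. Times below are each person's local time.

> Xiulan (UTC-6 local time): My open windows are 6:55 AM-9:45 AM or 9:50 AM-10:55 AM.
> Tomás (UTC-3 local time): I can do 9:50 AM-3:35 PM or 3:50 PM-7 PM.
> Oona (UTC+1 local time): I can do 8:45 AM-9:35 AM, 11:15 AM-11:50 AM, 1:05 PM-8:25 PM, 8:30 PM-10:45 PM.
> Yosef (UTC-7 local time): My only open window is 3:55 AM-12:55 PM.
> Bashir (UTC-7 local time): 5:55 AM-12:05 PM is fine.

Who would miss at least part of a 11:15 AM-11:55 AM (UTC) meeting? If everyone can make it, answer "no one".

Xiulan in UTC: 12:55-15:45, 15:50-16:55 (add 6h to convert from UTC-6).
Tomás in UTC: 12:50-18:35, 18:50-22:00 (add 3h to convert from UTC-3).
Oona in UTC: 07:45-08:35, 10:15-10:50, 12:05-19:25, 19:30-21:45 (subtract 1h to convert from UTC+1).
Yosef in UTC: 10:55-19:55 (add 7h to convert from UTC-7).
Bashir in UTC: 12:55-19:05 (add 7h to convert from UTC-7).
Xiulan: not fully free for 11:15-11:55. Tomás: not fully free for 11:15-11:55. Oona: not fully free for 11:15-11:55. Yosef: free for 11:15-11:55. Bashir: not fully free for 11:15-11:55.

Bashir, Oona, Tomás, Xiulan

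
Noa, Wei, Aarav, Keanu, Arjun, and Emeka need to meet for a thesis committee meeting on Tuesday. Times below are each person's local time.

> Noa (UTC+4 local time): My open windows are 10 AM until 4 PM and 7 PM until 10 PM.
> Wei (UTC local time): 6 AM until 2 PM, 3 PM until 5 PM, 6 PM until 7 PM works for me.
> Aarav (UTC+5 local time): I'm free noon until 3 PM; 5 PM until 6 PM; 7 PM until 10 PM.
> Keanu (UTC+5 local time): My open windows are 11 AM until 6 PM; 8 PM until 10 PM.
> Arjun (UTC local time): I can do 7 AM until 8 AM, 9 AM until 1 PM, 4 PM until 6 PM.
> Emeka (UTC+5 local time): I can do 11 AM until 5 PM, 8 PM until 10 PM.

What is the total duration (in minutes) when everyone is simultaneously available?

Noa in UTC: 06:00-12:00, 15:00-18:00 (subtract 4h to convert from UTC+4).
Wei in UTC: 06:00-14:00, 15:00-17:00, 18:00-19:00.
Aarav in UTC: 07:00-10:00, 12:00-13:00, 14:00-17:00 (subtract 5h to convert from UTC+5).
Keanu in UTC: 06:00-13:00, 15:00-17:00 (subtract 5h to convert from UTC+5).
Arjun in UTC: 07:00-08:00, 09:00-13:00, 16:00-18:00.
Emeka in UTC: 06:00-12:00, 15:00-17:00 (subtract 5h to convert from UTC+5).
Noa ∩ Wei: 06:00-12:00, 15:00-17:00.
Noa ∩ Wei ∩ Aarav: 07:00-10:00, 15:00-17:00.
Noa ∩ Wei ∩ Aarav ∩ Keanu: 07:00-10:00, 15:00-17:00.
Noa ∩ Wei ∩ Aarav ∩ Keanu ∩ Arjun: 07:00-08:00, 09:00-10:00, 16:00-17:00.
Noa ∩ Wei ∩ Aarav ∩ Keanu ∩ Arjun ∩ Emeka: 07:00-08:00, 09:00-10:00, 16:00-17:00.
So the common availability across everyone is 07:00-08:00, 09:00-10:00, 16:00-17:00.
Summing the common windows: 60 + 60 + 60 = 180 minutes.

180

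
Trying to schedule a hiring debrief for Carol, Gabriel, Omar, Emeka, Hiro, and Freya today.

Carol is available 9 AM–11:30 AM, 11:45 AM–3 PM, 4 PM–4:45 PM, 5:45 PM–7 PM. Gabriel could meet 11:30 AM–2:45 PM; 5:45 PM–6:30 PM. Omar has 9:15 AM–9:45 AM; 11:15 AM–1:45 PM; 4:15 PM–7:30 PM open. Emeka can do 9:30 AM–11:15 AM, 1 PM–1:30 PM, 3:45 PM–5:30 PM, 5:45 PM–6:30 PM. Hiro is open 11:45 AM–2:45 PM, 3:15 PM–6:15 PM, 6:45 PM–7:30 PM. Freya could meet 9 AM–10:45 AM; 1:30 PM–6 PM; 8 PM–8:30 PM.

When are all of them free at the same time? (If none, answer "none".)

Carol ∩ Gabriel: 11:45-14:45, 17:45-18:30.
Carol ∩ Gabriel ∩ Omar: 11:45-13:45, 17:45-18:30.
Carol ∩ Gabriel ∩ Omar ∩ Emeka: 13:00-13:30, 17:45-18:30.
Carol ∩ Gabriel ∩ Omar ∩ Emeka ∩ Hiro: 13:00-13:30, 17:45-18:15.
Carol ∩ Gabriel ∩ Omar ∩ Emeka ∩ Hiro ∩ Freya: 17:45-18:00.

17:45-18:00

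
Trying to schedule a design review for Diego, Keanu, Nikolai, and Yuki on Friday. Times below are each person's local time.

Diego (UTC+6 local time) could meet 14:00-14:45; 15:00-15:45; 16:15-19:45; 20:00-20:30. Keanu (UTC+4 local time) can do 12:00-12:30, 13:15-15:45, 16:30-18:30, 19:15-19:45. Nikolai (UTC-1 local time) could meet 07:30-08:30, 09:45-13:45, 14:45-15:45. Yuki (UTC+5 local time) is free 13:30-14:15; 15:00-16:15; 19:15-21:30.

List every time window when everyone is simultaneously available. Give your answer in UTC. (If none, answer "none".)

Diego in UTC: 08:00-08:45, 09:00-09:45, 10:15-13:45, 14:00-14:30 (subtract 6h to convert from UTC+6).
Keanu in UTC: 08:00-08:30, 09:15-11:45, 12:30-14:30, 15:15-15:45 (subtract 4h to convert from UTC+4).
Nikolai in UTC: 08:30-09:30, 10:45-14:45, 15:45-16:45 (add 1h to convert from UTC-1).
Yuki in UTC: 08:30-09:15, 10:00-11:15, 14:15-16:30 (subtract 5h to convert from UTC+5).
Diego ∩ Keanu: 08:00-08:30, 09:15-09:45, 10:15-11:45, 12:30-13:45, 14:00-14:30.
Diego ∩ Keanu ∩ Nikolai: 09:15-09:30, 10:45-11:45, 12:30-13:45, 14:00-14:30.
Diego ∩ Keanu ∩ Nikolai ∩ Yuki: 10:45-11:15, 14:15-14:30.

10:45-11:15, 14:15-14:30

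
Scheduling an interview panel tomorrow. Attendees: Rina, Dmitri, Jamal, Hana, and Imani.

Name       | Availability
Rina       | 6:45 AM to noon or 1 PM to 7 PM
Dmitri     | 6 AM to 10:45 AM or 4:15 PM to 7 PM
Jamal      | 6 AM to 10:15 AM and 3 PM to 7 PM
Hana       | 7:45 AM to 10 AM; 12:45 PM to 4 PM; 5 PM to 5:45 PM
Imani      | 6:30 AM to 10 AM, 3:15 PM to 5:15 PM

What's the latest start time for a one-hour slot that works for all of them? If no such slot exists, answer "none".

09:00

Rina ∩ Dmitri: 06:45-10:45, 16:15-19:00.
Rina ∩ Dmitri ∩ Jamal: 06:45-10:15, 16:15-19:00.
Rina ∩ Dmitri ∩ Jamal ∩ Hana: 07:45-10:00, 17:00-17:45.
Rina ∩ Dmitri ∩ Jamal ∩ Hana ∩ Imani: 07:45-10:00, 17:00-17:15.
The last common window of at least 60 minutes is 07:45-10:00; a 60-minute meeting can start as late as 09:00 and still end by 10:00.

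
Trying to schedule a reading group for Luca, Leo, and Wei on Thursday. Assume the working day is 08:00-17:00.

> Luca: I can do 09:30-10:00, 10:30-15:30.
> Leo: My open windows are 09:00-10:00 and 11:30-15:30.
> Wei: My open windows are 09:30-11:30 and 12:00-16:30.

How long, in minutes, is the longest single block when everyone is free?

210

Luca ∩ Leo: 09:30-10:00, 11:30-15:30.
Luca ∩ Leo ∩ Wei: 09:30-10:00, 12:00-15:30.
The longest is 12:00-15:30 at 210 minutes.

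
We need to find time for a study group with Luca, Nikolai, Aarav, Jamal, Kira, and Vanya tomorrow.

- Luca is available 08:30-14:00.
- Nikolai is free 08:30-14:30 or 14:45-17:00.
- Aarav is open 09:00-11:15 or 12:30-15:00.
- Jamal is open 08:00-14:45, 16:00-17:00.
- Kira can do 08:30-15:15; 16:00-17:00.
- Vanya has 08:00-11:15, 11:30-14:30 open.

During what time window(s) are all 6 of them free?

09:00-11:15, 12:30-14:00

Luca ∩ Nikolai: 08:30-14:00.
Luca ∩ Nikolai ∩ Aarav: 09:00-11:15, 12:30-14:00.
Luca ∩ Nikolai ∩ Aarav ∩ Jamal: 09:00-11:15, 12:30-14:00.
Luca ∩ Nikolai ∩ Aarav ∩ Jamal ∩ Kira: 09:00-11:15, 12:30-14:00.
Luca ∩ Nikolai ∩ Aarav ∩ Jamal ∩ Kira ∩ Vanya: 09:00-11:15, 12:30-14:00.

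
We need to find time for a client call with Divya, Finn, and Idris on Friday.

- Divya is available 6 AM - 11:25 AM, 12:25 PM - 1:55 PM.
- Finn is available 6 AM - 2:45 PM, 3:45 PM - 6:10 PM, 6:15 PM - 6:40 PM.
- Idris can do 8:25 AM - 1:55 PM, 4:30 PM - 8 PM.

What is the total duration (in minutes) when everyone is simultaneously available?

270

Divya ∩ Finn: 06:00-11:25, 12:25-13:55.
Divya ∩ Finn ∩ Idris: 08:25-11:25, 12:25-13:55.
Summing the common windows: 180 + 90 = 270 minutes.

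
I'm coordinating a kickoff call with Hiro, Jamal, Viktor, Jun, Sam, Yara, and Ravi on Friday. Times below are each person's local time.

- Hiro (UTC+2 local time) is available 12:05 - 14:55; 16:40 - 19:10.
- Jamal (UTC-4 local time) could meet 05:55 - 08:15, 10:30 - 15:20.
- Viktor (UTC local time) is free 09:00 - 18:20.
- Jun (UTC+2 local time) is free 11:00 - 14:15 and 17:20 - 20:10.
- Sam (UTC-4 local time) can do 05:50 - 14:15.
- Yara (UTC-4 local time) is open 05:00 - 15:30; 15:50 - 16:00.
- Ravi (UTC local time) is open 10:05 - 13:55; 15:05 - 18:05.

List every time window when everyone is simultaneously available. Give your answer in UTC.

10:05-12:15, 15:20-17:10

Hiro in UTC: 10:05-12:55, 14:40-17:10 (subtract 2h to convert from UTC+2).
Jamal in UTC: 09:55-12:15, 14:30-19:20 (add 4h to convert from UTC-4).
Viktor in UTC: 09:00-18:20.
Jun in UTC: 09:00-12:15, 15:20-18:10 (subtract 2h to convert from UTC+2).
Sam in UTC: 09:50-18:15 (add 4h to convert from UTC-4).
Yara in UTC: 09:00-19:30, 19:50-20:00 (add 4h to convert from UTC-4).
Ravi in UTC: 10:05-13:55, 15:05-18:05.
Hiro ∩ Jamal: 10:05-12:15, 14:40-17:10.
Hiro ∩ Jamal ∩ Viktor: 10:05-12:15, 14:40-17:10.
Hiro ∩ Jamal ∩ Viktor ∩ Jun: 10:05-12:15, 15:20-17:10.
Hiro ∩ Jamal ∩ Viktor ∩ Jun ∩ Sam: 10:05-12:15, 15:20-17:10.
Hiro ∩ Jamal ∩ Viktor ∩ Jun ∩ Sam ∩ Yara: 10:05-12:15, 15:20-17:10.
Hiro ∩ Jamal ∩ Viktor ∩ Jun ∩ Sam ∩ Yara ∩ Ravi: 10:05-12:15, 15:20-17:10.
So the common availability across everyone is 10:05-12:15, 15:20-17:10.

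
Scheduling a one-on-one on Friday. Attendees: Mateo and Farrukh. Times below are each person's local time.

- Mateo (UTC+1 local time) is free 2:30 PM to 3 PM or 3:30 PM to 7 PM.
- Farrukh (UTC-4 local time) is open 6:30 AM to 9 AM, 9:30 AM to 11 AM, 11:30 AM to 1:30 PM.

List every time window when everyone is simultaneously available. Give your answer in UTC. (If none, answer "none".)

Mateo in UTC: 13:30-14:00, 14:30-18:00 (subtract 1h to convert from UTC+1).
Farrukh in UTC: 10:30-13:00, 13:30-15:00, 15:30-17:30 (add 4h to convert from UTC-4).
Mateo ∩ Farrukh: 13:30-14:00, 14:30-15:00, 15:30-17:30.
Those are the intersection windows.

13:30-14:00, 14:30-15:00, 15:30-17:30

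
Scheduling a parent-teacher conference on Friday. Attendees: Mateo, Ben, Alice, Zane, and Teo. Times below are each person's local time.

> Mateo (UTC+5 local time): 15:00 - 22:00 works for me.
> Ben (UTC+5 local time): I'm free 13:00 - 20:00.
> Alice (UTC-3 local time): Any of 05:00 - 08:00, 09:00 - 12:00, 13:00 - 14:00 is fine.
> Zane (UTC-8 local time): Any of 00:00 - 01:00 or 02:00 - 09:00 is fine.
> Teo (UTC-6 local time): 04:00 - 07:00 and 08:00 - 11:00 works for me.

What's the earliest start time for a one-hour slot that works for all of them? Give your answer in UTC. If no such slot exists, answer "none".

10:00

Mateo in UTC: 10:00-17:00 (subtract 5h to convert from UTC+5).
Ben in UTC: 08:00-15:00 (subtract 5h to convert from UTC+5).
Alice in UTC: 08:00-11:00, 12:00-15:00, 16:00-17:00 (add 3h to convert from UTC-3).
Zane in UTC: 08:00-09:00, 10:00-17:00 (add 8h to convert from UTC-8).
Teo in UTC: 10:00-13:00, 14:00-17:00 (add 6h to convert from UTC-6).
Mateo ∩ Ben: 10:00-15:00.
Mateo ∩ Ben ∩ Alice: 10:00-11:00, 12:00-15:00.
Mateo ∩ Ben ∩ Alice ∩ Zane: 10:00-11:00, 12:00-15:00.
Mateo ∩ Ben ∩ Alice ∩ Zane ∩ Teo: 10:00-11:00, 12:00-13:00, 14:00-15:00.
The first common window of at least 60 minutes is 10:00-11:00, so the earliest start is 10:00.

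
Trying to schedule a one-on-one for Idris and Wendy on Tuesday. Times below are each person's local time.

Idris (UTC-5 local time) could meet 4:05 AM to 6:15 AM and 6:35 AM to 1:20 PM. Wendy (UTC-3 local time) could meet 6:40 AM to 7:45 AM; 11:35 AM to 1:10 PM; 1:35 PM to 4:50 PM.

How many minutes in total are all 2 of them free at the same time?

Idris in UTC: 09:05-11:15, 11:35-18:20 (add 5h to convert from UTC-5).
Wendy in UTC: 09:40-10:45, 14:35-16:10, 16:35-19:50 (add 3h to convert from UTC-3).
Idris ∩ Wendy: 09:40-10:45, 14:35-16:10, 16:35-18:20.
Summing the common windows: 65 + 95 + 105 = 265 minutes.

265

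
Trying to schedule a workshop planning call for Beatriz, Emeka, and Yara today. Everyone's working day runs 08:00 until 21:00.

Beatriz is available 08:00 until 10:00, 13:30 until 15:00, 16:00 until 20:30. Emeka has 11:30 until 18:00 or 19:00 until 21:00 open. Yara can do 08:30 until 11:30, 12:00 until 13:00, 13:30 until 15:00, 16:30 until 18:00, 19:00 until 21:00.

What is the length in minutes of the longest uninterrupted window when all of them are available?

Beatriz ∩ Emeka: 13:30-15:00, 16:00-18:00, 19:00-20:30.
Beatriz ∩ Emeka ∩ Yara: 13:30-15:00, 16:30-18:00, 19:00-20:30.
The longest is 13:30-15:00 at 90 minutes.

90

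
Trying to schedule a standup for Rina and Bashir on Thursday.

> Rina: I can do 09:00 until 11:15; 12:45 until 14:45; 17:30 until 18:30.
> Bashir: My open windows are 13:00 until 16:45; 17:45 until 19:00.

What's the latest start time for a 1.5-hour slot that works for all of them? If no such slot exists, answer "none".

13:15

Rina ∩ Bashir: 13:00-14:45, 17:45-18:30.
The last common window of at least 90 minutes is 13:00-14:45; a 90-minute meeting can start as late as 13:15 and still end by 14:45.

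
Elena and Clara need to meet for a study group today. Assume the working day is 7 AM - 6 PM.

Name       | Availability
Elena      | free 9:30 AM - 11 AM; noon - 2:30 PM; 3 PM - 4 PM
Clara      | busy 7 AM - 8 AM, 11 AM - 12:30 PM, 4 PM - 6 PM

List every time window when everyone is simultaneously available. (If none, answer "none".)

Elena free: 09:30-11:00, 12:00-14:30, 15:00-16:00.
Clara free: 08:00-11:00, 12:30-16:00 (invert busy blocks within the working day).
Elena ∩ Clara: 09:30-11:00, 12:30-14:30, 15:00-16:00.

09:30-11:00, 12:30-14:30, 15:00-16:00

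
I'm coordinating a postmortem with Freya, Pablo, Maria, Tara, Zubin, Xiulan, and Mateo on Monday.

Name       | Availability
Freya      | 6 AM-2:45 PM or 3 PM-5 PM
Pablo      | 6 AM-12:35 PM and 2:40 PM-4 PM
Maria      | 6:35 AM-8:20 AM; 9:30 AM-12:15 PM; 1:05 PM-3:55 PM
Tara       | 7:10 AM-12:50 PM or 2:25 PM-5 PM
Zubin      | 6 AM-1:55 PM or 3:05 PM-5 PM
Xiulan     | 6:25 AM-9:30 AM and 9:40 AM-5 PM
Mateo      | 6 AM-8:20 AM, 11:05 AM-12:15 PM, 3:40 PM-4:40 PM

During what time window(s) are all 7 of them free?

07:10-08:20, 11:05-12:15, 15:40-15:55

Freya ∩ Pablo: 06:00-12:35, 14:40-14:45, 15:00-16:00.
Freya ∩ Pablo ∩ Maria: 06:35-08:20, 09:30-12:15, 14:40-14:45, 15:00-15:55.
Freya ∩ Pablo ∩ Maria ∩ Tara: 07:10-08:20, 09:30-12:15, 14:40-14:45, 15:00-15:55.
Freya ∩ Pablo ∩ Maria ∩ Tara ∩ Zubin: 07:10-08:20, 09:30-12:15, 15:05-15:55.
Freya ∩ Pablo ∩ Maria ∩ Tara ∩ Zubin ∩ Xiulan: 07:10-08:20, 09:40-12:15, 15:05-15:55.
Freya ∩ Pablo ∩ Maria ∩ Tara ∩ Zubin ∩ Xiulan ∩ Mateo: 07:10-08:20, 11:05-12:15, 15:40-15:55.
So the common availability across everyone is 07:10-08:20, 11:05-12:15, 15:40-15:55.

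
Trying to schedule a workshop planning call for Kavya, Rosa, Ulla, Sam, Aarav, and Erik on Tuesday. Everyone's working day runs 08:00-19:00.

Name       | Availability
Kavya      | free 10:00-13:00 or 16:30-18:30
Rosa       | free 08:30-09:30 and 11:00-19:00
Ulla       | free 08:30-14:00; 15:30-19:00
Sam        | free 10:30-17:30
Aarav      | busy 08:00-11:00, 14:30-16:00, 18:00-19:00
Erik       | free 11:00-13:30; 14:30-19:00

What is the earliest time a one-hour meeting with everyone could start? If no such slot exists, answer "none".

11:00

Kavya free: 10:00-13:00, 16:30-18:30.
Rosa free: 08:30-09:30, 11:00-19:00.
Ulla free: 08:30-14:00, 15:30-19:00.
Sam free: 10:30-17:30.
Aarav free: 11:00-14:30, 16:00-18:00 (invert busy blocks within the working day).
Erik free: 11:00-13:30, 14:30-19:00.
Kavya ∩ Rosa: 11:00-13:00, 16:30-18:30.
Kavya ∩ Rosa ∩ Ulla: 11:00-13:00, 16:30-18:30.
Kavya ∩ Rosa ∩ Ulla ∩ Sam: 11:00-13:00, 16:30-17:30.
Kavya ∩ Rosa ∩ Ulla ∩ Sam ∩ Aarav: 11:00-13:00, 16:30-17:30.
Kavya ∩ Rosa ∩ Ulla ∩ Sam ∩ Aarav ∩ Erik: 11:00-13:00, 16:30-17:30.
The first common window of at least 60 minutes is 11:00-13:00, so the earliest start is 11:00.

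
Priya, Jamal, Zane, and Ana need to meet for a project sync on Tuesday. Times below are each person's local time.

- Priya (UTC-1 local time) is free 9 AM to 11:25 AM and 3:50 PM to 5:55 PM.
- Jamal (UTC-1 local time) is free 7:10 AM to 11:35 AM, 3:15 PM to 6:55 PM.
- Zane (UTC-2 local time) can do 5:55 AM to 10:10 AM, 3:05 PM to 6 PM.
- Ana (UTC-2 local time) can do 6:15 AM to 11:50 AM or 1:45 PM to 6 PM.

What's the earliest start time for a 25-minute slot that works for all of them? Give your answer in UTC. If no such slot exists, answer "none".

10:00

Priya in UTC: 10:00-12:25, 16:50-18:55 (add 1h to convert from UTC-1).
Jamal in UTC: 08:10-12:35, 16:15-19:55 (add 1h to convert from UTC-1).
Zane in UTC: 07:55-12:10, 17:05-20:00 (add 2h to convert from UTC-2).
Ana in UTC: 08:15-13:50, 15:45-20:00 (add 2h to convert from UTC-2).
Priya ∩ Jamal: 10:00-12:25, 16:50-18:55.
Priya ∩ Jamal ∩ Zane: 10:00-12:10, 17:05-18:55.
Priya ∩ Jamal ∩ Zane ∩ Ana: 10:00-12:10, 17:05-18:55.
The first common window of at least 25 minutes is 10:00-12:10, so the earliest start is 10:00.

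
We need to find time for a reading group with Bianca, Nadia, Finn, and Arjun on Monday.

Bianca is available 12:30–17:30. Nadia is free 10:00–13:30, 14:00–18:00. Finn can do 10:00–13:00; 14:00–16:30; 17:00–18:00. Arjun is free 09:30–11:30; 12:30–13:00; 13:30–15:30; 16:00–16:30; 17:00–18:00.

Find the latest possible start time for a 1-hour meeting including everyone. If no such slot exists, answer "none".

Bianca ∩ Nadia: 12:30-13:30, 14:00-17:30.
Bianca ∩ Nadia ∩ Finn: 12:30-13:00, 14:00-16:30, 17:00-17:30.
Bianca ∩ Nadia ∩ Finn ∩ Arjun: 12:30-13:00, 14:00-15:30, 16:00-16:30, 17:00-17:30.
So the common availability across everyone is 12:30-13:00, 14:00-15:30, 16:00-16:30, 17:00-17:30.
The last common window of at least 60 minutes is 14:00-15:30; a 60-minute meeting can start as late as 14:30 and still end by 15:30.

14:30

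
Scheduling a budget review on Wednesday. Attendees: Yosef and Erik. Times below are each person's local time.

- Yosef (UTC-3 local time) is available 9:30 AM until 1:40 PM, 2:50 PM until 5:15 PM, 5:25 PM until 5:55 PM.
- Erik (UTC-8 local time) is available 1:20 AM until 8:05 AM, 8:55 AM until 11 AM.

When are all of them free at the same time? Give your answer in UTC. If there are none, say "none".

12:30-16:05, 17:50-19:00

Yosef in UTC: 12:30-16:40, 17:50-20:15, 20:25-20:55 (add 3h to convert from UTC-3).
Erik in UTC: 09:20-16:05, 16:55-19:00 (add 8h to convert from UTC-8).
Yosef ∩ Erik: 12:30-16:05, 17:50-19:00.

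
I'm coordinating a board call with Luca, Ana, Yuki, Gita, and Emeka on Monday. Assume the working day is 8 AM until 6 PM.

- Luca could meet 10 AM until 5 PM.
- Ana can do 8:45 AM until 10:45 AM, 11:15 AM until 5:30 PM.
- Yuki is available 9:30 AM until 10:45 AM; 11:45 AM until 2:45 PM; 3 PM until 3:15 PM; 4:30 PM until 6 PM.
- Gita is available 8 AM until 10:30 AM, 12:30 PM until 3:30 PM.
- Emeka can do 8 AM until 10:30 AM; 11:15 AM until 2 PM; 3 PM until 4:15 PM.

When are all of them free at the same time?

Luca ∩ Ana: 10:00-10:45, 11:15-17:00.
Luca ∩ Ana ∩ Yuki: 10:00-10:45, 11:45-14:45, 15:00-15:15, 16:30-17:00.
Luca ∩ Ana ∩ Yuki ∩ Gita: 10:00-10:30, 12:30-14:45, 15:00-15:15.
Luca ∩ Ana ∩ Yuki ∩ Gita ∩ Emeka: 10:00-10:30, 12:30-14:00, 15:00-15:15.

10:00-10:30, 12:30-14:00, 15:00-15:15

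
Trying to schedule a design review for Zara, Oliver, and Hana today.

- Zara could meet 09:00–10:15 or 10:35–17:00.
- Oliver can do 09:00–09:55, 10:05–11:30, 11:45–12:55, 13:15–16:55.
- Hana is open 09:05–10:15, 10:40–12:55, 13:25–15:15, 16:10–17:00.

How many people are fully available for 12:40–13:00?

Zara can make the full 12:40-13:00 slot — that's 1.

1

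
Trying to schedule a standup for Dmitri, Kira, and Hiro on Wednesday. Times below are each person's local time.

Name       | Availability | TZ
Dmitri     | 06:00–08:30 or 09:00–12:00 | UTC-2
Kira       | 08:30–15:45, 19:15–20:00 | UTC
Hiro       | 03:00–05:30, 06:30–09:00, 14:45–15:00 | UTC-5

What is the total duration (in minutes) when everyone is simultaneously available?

270

Dmitri in UTC: 08:00-10:30, 11:00-14:00 (add 2h to convert from UTC-2).
Kira in UTC: 08:30-15:45, 19:15-20:00.
Hiro in UTC: 08:00-10:30, 11:30-14:00, 19:45-20:00 (add 5h to convert from UTC-5).
Dmitri ∩ Kira: 08:30-10:30, 11:00-14:00.
Dmitri ∩ Kira ∩ Hiro: 08:30-10:30, 11:30-14:00.
Summing the common windows: 120 + 150 = 270 minutes.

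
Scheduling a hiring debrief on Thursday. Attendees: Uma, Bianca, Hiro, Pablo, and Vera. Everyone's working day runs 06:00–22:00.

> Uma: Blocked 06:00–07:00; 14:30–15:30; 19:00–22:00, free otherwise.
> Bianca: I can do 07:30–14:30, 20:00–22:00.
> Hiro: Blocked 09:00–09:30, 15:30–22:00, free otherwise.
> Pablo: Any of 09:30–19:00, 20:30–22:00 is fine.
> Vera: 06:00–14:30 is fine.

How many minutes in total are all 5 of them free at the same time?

300

Uma free: 07:00-14:30, 15:30-19:00 (invert busy blocks within the working day).
Bianca free: 07:30-14:30, 20:00-22:00.
Hiro free: 06:00-09:00, 09:30-15:30 (invert busy blocks within the working day).
Pablo free: 09:30-19:00, 20:30-22:00.
Vera free: 06:00-14:30.
Uma ∩ Bianca: 07:30-14:30.
Uma ∩ Bianca ∩ Hiro: 07:30-09:00, 09:30-14:30.
Uma ∩ Bianca ∩ Hiro ∩ Pablo: 09:30-14:30.
Uma ∩ Bianca ∩ Hiro ∩ Pablo ∩ Vera: 09:30-14:30.
That's a single block of 300 minutes.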